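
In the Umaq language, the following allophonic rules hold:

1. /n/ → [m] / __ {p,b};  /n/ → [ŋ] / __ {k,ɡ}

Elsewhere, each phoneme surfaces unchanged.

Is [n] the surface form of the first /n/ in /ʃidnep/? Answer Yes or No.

/n/ (between /d/ and /e/) is in the target of rule 1 but the environment (before a labial or velar stop) is not met → [n].
The actual realization is [n], which matches [n].

Yes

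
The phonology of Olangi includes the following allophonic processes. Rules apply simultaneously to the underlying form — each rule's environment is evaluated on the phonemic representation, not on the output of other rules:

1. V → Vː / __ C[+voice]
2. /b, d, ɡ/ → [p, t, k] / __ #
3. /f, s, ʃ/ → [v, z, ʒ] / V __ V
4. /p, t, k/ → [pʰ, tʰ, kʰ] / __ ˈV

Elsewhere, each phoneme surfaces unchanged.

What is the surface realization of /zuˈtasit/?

[zuˈtʰazit]

/z/ (word-initial): no rule targets it → [z].
/u/ (between /z/ and /t/) fails the environment for rule 1, so it stays [u].
/t/ (between /u/ and /a/) occurs immediately before a stressed vowel → [tʰ] by rule 4.
/a/ (between /t/ and /s/) fails the environment for rule 1, so it stays [a].
Rule 3 applies to /s/ (between /a/ and /i/: between two vowels) → [z].
/i/ (between /s/ and /t/) is in the target of rule 1 but the environment (before a voiced consonant) is not met → [i].
/t/ (word-final) fails the environment for rule 4, so it stays [t].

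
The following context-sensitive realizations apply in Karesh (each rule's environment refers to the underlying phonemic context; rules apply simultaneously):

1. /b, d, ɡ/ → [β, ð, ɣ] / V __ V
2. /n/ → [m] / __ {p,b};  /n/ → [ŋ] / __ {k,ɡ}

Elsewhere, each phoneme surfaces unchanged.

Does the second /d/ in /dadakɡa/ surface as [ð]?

Rule 1 applies to /d/ (between /a/ and /a/: between two vowels) → [ð].
The actual realization is [ð], which matches [ð].

Yes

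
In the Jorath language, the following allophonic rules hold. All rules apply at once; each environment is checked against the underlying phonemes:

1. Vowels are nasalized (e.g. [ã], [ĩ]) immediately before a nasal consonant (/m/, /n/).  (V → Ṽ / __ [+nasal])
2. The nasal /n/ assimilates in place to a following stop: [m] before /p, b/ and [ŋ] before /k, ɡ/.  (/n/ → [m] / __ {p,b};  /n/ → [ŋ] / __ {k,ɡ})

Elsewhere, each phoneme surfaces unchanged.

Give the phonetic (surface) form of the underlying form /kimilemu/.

[kĩmilẽmu]

/k/ — not in any rule's target class → [k].
Rule 1 applies to /i/ (between /k/ and /m/: before a nasal consonant) → [ĩ].
/m/ stays [m].
/i/ (between /m/ and /l/): rule 1 targets it, but not before a nasal consonant → unchanged [i].
/l/ stays [l].
/e/ (between /l/ and /m/) occurs before a nasal consonant → [ẽ] by rule 1.
/m/ stays [m].
/u/ — word-final; rule 1 does not apply here → [u].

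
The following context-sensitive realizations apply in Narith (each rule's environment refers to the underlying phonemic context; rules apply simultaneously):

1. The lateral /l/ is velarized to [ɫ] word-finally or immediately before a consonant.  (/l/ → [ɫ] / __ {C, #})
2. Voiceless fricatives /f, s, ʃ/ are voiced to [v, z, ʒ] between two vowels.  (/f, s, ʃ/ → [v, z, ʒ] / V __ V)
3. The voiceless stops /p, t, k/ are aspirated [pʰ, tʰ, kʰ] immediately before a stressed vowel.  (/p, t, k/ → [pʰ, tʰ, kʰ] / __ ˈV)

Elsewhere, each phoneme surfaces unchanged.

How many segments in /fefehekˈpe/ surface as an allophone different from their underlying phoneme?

Segments that undergo a rule: /f/ → [v] (rule 2); /p/ → [pʰ] (rule 3).
All other segments surface unchanged.

2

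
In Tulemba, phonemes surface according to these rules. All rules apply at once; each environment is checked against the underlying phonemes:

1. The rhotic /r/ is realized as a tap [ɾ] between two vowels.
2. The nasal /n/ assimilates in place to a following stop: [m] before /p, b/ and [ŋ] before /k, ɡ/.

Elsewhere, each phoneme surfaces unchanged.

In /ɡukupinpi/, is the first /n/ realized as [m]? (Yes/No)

Rule 2 applies to /n/ (between /i/ and /p/: before a labial or velar stop) → [m].
The actual realization is [m], which matches [m].

Yes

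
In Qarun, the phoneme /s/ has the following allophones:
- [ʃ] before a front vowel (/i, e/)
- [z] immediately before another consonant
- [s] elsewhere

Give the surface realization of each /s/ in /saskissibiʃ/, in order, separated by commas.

[s], [z], [z], [ʃ]

Occurrence 1 (position 1): no conditioning environment matches → elsewhere allophone [s].
Occurrence 2 (position 3): immediately before another consonant → [z].
Occurrence 3 (position 6): immediately before another consonant → [z].
Occurrence 4 (position 7): before a front vowel (/i, e/) → [ʃ].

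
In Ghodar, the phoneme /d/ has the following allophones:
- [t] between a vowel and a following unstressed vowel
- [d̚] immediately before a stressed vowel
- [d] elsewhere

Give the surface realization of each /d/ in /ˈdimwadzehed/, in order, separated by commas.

Occurrence 1 (position 1): immediately before a stressed vowel → [d̚].
Occurrence 2 (position 6): no conditioning environment matches → elsewhere allophone [d].
Occurrence 3 (position 11): no conditioning environment matches → elsewhere allophone [d].

[d̚], [d], [d]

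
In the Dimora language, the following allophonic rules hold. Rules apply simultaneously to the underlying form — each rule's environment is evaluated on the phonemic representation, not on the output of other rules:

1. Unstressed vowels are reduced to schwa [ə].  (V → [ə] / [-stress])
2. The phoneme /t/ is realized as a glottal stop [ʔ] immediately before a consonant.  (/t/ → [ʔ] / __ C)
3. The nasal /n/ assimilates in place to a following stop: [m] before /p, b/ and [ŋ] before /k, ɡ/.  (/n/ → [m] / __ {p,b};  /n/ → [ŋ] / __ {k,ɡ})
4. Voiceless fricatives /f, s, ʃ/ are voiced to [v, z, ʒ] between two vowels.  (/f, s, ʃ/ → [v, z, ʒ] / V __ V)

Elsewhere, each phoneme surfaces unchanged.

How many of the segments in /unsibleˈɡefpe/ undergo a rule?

4

Segments that undergo a rule: /u/ → [ə] (rule 1); /i/ → [ə] (rule 1); /e/ → [ə] (rule 1); /e/ → [ə] (rule 1).
All other segments surface unchanged.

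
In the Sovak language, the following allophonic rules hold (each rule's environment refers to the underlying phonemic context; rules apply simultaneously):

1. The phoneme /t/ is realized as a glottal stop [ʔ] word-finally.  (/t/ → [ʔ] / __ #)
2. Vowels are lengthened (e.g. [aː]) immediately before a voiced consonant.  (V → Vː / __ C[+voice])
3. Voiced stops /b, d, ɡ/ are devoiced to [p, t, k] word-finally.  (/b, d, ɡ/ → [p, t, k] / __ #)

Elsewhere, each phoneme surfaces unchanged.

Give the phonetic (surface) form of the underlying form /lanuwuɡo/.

/l/ (word-initial): no rule targets it → [l].
/a/ meets the environment for rule 2 (before a voiced consonant) → [aː].
/n/ (between /a/ and /u/): no rule targets it → [n].
/u/ — between /n/ and /w/, before a voiced consonant — surfaces as [uː] (rule 2).
/w/ — not in any rule's target class → [w].
/u/ (between /w/ and /ɡ/) occurs before a voiced consonant → [uː] by rule 2.
/ɡ/ (between /u/ and /o/): rule 3 targets it, but not word-finally → unchanged [ɡ].
/o/ — word-final; rule 2 does not apply here → [o].

[laːnuːwuːɡo]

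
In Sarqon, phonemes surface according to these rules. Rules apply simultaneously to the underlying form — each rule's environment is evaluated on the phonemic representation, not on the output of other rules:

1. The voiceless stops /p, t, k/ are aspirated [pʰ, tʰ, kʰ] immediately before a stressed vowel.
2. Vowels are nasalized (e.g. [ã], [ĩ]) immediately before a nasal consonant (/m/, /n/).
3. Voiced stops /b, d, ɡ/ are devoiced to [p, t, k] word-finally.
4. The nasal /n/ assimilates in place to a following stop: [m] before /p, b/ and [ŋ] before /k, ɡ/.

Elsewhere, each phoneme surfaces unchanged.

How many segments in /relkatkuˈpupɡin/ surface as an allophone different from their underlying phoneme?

2

Segments that undergo a rule: /p/ → [pʰ] (rule 1); /i/ → [ĩ] (rule 2).
All other segments surface unchanged.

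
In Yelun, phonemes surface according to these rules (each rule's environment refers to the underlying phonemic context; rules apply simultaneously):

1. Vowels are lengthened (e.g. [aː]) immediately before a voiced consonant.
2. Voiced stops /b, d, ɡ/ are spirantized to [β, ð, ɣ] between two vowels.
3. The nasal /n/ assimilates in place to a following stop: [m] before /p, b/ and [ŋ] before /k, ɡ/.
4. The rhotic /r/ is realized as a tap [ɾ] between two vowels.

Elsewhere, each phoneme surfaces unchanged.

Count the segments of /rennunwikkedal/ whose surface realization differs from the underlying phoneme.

5

Segments that undergo a rule: /e/ → [eː] (rule 1); /u/ → [uː] (rule 1); /e/ → [eː] (rule 1); /d/ → [ð] (rule 2); /a/ → [aː] (rule 1).
All other segments surface unchanged.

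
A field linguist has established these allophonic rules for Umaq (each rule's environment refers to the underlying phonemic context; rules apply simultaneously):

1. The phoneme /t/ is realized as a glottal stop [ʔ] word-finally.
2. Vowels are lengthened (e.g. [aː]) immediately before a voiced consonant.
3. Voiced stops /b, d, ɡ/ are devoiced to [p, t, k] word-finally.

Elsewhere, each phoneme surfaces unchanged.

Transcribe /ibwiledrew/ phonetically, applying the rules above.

[iːbwiːleːdreːw]

/i/ meets the environment for rule 2 (before a voiced consonant) → [iː].
/b/ (between /i/ and /w/) fails the environment for rule 3, so it stays [b].
/w/ stays [w].
/i/ (between /w/ and /l/): before a voiced consonant, so rule 2 applies → [iː].
/l/ (between /i/ and /e/): no rule targets it → [l].
/e/ (between /l/ and /d/): before a voiced consonant, so rule 2 applies → [eː].
/d/ — between /e/ and /r/; rule 3 does not apply here → [d].
/r/ — not in any rule's target class → [r].
/e/ (between /r/ and /w/) occurs before a voiced consonant → [eː] by rule 2.
/w/ (word-final) is unaffected → [w].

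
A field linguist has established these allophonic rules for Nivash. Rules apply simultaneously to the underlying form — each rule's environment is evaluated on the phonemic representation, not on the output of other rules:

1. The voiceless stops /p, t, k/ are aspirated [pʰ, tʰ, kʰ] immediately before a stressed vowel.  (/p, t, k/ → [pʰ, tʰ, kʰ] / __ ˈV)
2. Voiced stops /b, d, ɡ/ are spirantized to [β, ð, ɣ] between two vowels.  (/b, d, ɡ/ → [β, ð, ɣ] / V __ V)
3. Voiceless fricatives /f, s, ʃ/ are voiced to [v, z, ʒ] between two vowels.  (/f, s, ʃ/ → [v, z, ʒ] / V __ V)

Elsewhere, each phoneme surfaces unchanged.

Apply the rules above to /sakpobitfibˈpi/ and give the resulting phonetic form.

/s/ (word-initial): rule 3 targets it, but not between two vowels → unchanged [s].
/k/ (between /a/ and /p/): rule 1 targets it, but not immediately before a stressed vowel → unchanged [k].
/p/ (between /k/ and /o/): rule 1 targets it, but not immediately before a stressed vowel → unchanged [p].
/b/ (between /o/ and /i/) occurs between two vowels → [β] by rule 2.
/t/ (between /i/ and /f/) fails the environment for rule 1, so it stays [t].
/f/ (between /t/ and /i/): rule 3 targets it, but not between two vowels → unchanged [f].
/b/ (between /i/ and /p/) fails the environment for rule 2, so it stays [b].
/p/ (between /b/ and /i/) occurs immediately before a stressed vowel → [pʰ] by rule 1.

[sakpoβitfibˈpʰi]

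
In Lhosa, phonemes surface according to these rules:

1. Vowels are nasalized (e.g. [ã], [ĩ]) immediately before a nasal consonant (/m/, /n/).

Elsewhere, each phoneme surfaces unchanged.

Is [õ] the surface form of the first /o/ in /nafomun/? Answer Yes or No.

Yes

Rule 1 applies to /o/ (between /f/ and /m/: before a nasal consonant) → [õ].
The actual realization is [õ], which matches [õ].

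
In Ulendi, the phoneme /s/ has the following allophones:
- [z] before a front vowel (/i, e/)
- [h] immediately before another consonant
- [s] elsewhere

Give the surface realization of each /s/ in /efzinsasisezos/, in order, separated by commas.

[s], [z], [z], [s]

Occurrence 1 (position 6): no conditioning environment matches → elsewhere allophone [s].
Occurrence 2 (position 8): before a front vowel (/i, e/) → [z].
Occurrence 3 (position 10): before a front vowel (/i, e/) → [z].
Occurrence 4 (position 14): no conditioning environment matches → elsewhere allophone [s].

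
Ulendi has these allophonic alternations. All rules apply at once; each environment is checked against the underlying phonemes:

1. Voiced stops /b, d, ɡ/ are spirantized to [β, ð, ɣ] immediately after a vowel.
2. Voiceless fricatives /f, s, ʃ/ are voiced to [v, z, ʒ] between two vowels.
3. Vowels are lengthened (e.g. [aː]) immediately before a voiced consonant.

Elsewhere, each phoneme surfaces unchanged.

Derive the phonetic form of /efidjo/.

/e/ (word-initial) is in the target of rule 3 but the environment (before a voiced consonant) is not met → [e].
/f/ — between /e/ and /i/, between two vowels — surfaces as [v] (rule 2).
/i/ — between /f/ and /d/, before a voiced consonant — surfaces as [iː] (rule 3).
/d/ — between /i/ and /j/, immediately after a vowel — surfaces as [ð] (rule 1).
/o/ (word-final): rule 3 targets it, but not before a voiced consonant → unchanged [o].

[eviːðjo]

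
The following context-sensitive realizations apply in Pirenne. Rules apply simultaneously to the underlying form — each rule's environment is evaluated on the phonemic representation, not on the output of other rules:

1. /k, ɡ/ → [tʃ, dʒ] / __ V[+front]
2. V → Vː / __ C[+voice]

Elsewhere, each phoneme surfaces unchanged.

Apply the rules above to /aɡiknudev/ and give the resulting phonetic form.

[aːdʒiknuːdeːv]

/a/ (word-initial): before a voiced consonant, so rule 2 applies → [aː].
/ɡ/ — between /a/ and /i/, before a front vowel — surfaces as [dʒ] (rule 1).
/i/ (between /ɡ/ and /k/): rule 2 targets it, but not before a voiced consonant → unchanged [i].
/k/ — between /i/ and /n/; rule 1 does not apply here → [k].
/n/ stays [n].
Rule 2 applies to /u/ (between /n/ and /d/: before a voiced consonant) → [uː].
/d/ (between /u/ and /e/): no rule targets it → [d].
Rule 2 applies to /e/ (between /d/ and /v/: before a voiced consonant) → [eː].
/v/ (word-final): no rule targets it → [v].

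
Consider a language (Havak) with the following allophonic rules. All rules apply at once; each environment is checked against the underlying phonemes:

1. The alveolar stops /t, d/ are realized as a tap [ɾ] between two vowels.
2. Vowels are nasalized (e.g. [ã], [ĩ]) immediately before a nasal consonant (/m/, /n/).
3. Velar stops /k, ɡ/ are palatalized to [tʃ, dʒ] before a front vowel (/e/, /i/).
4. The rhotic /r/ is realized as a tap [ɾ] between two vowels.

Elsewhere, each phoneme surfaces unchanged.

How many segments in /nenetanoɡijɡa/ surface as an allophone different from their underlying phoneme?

4

Segments that undergo a rule: /e/ → [ẽ] (rule 2); /t/ → [ɾ] (rule 1); /a/ → [ã] (rule 2); /ɡ/ → [dʒ] (rule 3).
All other segments surface unchanged.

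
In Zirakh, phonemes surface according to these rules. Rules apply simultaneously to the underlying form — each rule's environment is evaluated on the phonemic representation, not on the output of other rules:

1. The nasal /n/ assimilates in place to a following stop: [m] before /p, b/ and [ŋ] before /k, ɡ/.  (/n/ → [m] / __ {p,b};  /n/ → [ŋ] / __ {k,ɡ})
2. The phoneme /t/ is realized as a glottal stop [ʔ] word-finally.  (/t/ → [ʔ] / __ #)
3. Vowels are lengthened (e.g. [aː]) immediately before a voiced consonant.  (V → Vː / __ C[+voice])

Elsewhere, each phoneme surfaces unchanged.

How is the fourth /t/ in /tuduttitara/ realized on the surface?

/t/ (between /i/ and /a/) is in the target of rule 2 but the environment (word-finally) is not met → [t].

[t]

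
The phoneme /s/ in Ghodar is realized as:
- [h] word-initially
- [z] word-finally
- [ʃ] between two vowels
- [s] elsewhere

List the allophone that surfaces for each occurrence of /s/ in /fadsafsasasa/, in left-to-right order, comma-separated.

Occurrence 1 (position 4): no conditioning environment matches → elsewhere allophone [s].
Occurrence 2 (position 7): no conditioning environment matches → elsewhere allophone [s].
Occurrence 3 (position 9): between two vowels → [ʃ].
Occurrence 4 (position 11): between two vowels → [ʃ].

[s], [s], [ʃ], [ʃ]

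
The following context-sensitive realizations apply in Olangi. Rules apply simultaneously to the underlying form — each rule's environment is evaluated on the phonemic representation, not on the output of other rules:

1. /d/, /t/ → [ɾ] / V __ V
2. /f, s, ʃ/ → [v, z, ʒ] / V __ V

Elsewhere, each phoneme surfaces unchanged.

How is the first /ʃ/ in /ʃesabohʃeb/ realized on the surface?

/ʃ/ (word-initial) is in the target of rule 2 but the environment (between two vowels) is not met → [ʃ].

[ʃ]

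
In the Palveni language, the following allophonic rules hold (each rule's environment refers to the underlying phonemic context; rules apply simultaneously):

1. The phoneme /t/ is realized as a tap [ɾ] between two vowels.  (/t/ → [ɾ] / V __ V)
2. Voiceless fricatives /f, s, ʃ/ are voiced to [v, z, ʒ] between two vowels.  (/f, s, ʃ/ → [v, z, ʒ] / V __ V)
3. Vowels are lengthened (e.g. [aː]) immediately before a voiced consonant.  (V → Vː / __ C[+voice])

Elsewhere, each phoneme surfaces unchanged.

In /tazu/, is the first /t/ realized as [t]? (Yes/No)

/t/ — word-initial; rule 1 does not apply here → [t].
The actual realization is [t], which matches [t].

Yes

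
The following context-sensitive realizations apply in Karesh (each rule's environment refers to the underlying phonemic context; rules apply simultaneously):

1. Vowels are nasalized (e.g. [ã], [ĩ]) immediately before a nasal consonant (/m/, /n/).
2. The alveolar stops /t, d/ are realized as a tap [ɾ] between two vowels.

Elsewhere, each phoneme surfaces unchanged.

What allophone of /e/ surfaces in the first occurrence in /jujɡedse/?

[e]

/e/ (between /ɡ/ and /d/) fails the environment for rule 1, so it stays [e].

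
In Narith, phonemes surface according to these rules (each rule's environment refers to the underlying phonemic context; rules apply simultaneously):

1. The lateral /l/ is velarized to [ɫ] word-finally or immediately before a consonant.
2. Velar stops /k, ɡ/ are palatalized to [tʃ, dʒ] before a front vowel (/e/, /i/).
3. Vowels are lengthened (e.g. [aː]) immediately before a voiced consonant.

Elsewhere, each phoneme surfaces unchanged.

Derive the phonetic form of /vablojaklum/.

[vaːbloːjakluːm]

/a/ (between /v/ and /b/): before a voiced consonant, so rule 3 applies → [aː].
/l/ — between /b/ and /o/; rule 1 does not apply here → [l].
/o/ meets the environment for rule 3 (before a voiced consonant) → [oː].
/a/ — between /j/ and /k/; rule 3 does not apply here → [a].
/k/ (between /a/ and /l/): rule 2 targets it, but not before a front vowel → unchanged [k].
/l/ (between /k/ and /u/) fails the environment for rule 1, so it stays [l].
/u/ (between /l/ and /m/) occurs before a voiced consonant → [uː] by rule 3.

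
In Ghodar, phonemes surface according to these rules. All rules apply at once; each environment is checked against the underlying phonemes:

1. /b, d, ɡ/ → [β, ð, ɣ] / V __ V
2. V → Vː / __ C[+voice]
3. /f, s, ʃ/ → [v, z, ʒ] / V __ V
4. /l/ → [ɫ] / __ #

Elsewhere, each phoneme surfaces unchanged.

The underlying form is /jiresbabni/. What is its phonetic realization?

[jiːresbaːbni]

/i/ meets the environment for rule 2 (before a voiced consonant) → [iː].
/e/ — between /r/ and /s/; rule 2 does not apply here → [e].
/s/ (between /e/ and /b/) is in the target of rule 3 but the environment (between two vowels) is not met → [s].
/b/ — between /s/ and /a/; rule 1 does not apply here → [b].
/a/ (between /b/ and /b/): before a voiced consonant, so rule 2 applies → [aː].
/b/ (between /a/ and /n/): rule 1 targets it, but not between two vowels → unchanged [b].
/i/ (word-final) fails the environment for rule 2, so it stays [i].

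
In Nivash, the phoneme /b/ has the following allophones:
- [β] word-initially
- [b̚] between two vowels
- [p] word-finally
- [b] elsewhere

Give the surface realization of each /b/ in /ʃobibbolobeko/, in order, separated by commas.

[b̚], [b], [b], [b̚]

Occurrence 1 (position 3): between two vowels → [b̚].
Occurrence 2 (position 5): no conditioning environment matches → elsewhere allophone [b].
Occurrence 3 (position 6): no conditioning environment matches → elsewhere allophone [b].
Occurrence 4 (position 10): between two vowels → [b̚].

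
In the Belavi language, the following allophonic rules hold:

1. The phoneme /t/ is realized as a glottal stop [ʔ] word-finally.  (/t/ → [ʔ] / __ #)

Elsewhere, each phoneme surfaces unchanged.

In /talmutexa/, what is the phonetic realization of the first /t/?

/t/ (word-initial) is in the target of rule 1 but the environment (word-finally) is not met → [t].

[t]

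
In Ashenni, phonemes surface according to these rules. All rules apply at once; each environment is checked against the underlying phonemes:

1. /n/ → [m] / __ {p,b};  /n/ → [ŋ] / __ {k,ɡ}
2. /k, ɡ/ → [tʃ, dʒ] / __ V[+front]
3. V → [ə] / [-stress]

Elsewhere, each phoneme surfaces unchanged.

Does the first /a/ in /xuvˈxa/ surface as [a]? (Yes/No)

/a/ (word-final): rule 3 targets it, but not in an unstressed syllable → unchanged [a].
The actual realization is [a], which matches [a].

Yes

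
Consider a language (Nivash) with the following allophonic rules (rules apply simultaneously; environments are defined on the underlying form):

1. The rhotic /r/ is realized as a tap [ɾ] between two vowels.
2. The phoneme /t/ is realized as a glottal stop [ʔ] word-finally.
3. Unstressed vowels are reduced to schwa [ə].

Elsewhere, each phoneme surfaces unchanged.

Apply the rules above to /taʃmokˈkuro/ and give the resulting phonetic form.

/t/ — word-initial; rule 2 does not apply here → [t].
Rule 3 applies to /a/ (between /t/ and /ʃ/: in an unstressed syllable) → [ə].
/ʃ/ stays [ʃ].
/m/ (between /ʃ/ and /o/) is unaffected → [m].
/o/ (between /m/ and /k/): in an unstressed syllable, so rule 3 applies → [ə].
/k/ (between /o/ and /k/) is unaffected → [k].
/k/ (between /k/ and /u/) is unaffected → [k].
/u/ (between /k/ and /r/) is in the target of rule 3 but the environment (in an unstressed syllable) is not met → [u].
/r/ — between /u/ and /o/, between two vowels — surfaces as [ɾ] (rule 1).
/o/ (word-final) occurs in an unstressed syllable → [ə] by rule 3.

[təʃməkˈkuɾə]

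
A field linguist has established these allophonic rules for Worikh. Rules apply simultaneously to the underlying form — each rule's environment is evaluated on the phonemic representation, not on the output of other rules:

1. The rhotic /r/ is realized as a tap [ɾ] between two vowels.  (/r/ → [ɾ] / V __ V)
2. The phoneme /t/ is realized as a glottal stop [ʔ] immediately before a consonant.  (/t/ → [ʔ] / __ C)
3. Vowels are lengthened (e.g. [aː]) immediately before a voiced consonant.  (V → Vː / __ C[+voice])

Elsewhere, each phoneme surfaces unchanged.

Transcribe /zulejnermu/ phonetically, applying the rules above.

[zuːleːjneːrmu]

/z/ stays [z].
Rule 3 applies to /u/ (between /z/ and /l/: before a voiced consonant) → [uː].
/l/ (between /u/ and /e/) is unaffected → [l].
/e/ (between /l/ and /j/): before a voiced consonant, so rule 3 applies → [eː].
/j/ (between /e/ and /n/): no rule targets it → [j].
/n/ — not in any rule's target class → [n].
/e/ meets the environment for rule 3 (before a voiced consonant) → [eː].
/r/ (between /e/ and /m/) is in the target of rule 1 but the environment (between two vowels) is not met → [r].
/m/ (between /r/ and /u/) is unaffected → [m].
/u/ (word-final): rule 3 targets it, but not before a voiced consonant → unchanged [u].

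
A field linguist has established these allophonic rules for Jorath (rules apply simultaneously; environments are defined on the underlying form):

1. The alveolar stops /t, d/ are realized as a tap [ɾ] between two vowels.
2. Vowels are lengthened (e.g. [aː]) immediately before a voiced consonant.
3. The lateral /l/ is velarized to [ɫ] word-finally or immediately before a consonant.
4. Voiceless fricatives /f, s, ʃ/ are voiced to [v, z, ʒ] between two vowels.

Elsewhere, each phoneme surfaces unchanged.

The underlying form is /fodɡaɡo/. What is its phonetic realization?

[foːdɡaːɡo]

/f/ (word-initial): rule 4 targets it, but not between two vowels → unchanged [f].
/o/ (between /f/ and /d/) occurs before a voiced consonant → [oː] by rule 2.
/d/ (between /o/ and /ɡ/): rule 1 targets it, but not between two vowels → unchanged [d].
/ɡ/ — not in any rule's target class → [ɡ].
Rule 2 applies to /a/ (between /ɡ/ and /ɡ/: before a voiced consonant) → [aː].
/ɡ/ — not in any rule's target class → [ɡ].
/o/ (word-final) is in the target of rule 2 but the environment (before a voiced consonant) is not met → [o].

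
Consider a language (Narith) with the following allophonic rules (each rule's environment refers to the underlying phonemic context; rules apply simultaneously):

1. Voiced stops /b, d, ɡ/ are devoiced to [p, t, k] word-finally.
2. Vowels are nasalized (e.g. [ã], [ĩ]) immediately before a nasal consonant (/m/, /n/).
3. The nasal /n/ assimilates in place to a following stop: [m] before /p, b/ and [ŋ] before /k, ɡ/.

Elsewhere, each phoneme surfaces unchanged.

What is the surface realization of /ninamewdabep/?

/n/ — word-initial; rule 3 does not apply here → [n].
/i/ meets the environment for rule 2 (before a nasal consonant) → [ĩ].
/n/ (between /i/ and /a/): rule 3 targets it, but not before a labial or velar stop → unchanged [n].
/a/ (between /n/ and /m/) occurs before a nasal consonant → [ã] by rule 2.
/e/ (between /m/ and /w/) is in the target of rule 2 but the environment (before a nasal consonant) is not met → [e].
/d/ (between /w/ and /a/) is in the target of rule 1 but the environment (word-finally) is not met → [d].
/a/ (between /d/ and /b/): rule 2 targets it, but not before a nasal consonant → unchanged [a].
/b/ (between /a/ and /e/): rule 1 targets it, but not word-finally → unchanged [b].
/e/ (between /b/ and /p/) fails the environment for rule 2, so it stays [e].

[nĩnãmewdabep]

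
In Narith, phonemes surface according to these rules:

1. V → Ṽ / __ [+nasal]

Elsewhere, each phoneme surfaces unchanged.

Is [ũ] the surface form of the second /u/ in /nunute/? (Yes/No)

No

/u/ (between /n/ and /t/) fails the environment for rule 1, so it stays [u].
The actual realization is [u], not [ũ].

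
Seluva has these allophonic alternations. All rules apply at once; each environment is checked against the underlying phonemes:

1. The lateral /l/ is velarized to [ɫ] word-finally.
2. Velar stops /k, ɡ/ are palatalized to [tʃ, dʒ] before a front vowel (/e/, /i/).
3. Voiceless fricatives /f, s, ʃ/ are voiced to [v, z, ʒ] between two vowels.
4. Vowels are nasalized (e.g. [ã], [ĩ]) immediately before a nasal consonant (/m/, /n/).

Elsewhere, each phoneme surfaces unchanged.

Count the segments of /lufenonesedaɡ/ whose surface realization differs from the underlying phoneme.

4

Segments that undergo a rule: /f/ → [v] (rule 3); /e/ → [ẽ] (rule 4); /o/ → [õ] (rule 4); /s/ → [z] (rule 3).
All other segments surface unchanged.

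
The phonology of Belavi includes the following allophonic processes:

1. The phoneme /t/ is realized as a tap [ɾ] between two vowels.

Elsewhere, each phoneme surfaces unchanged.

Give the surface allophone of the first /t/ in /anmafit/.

[t]

/t/ (word-final) fails the environment for rule 1, so it stays [t].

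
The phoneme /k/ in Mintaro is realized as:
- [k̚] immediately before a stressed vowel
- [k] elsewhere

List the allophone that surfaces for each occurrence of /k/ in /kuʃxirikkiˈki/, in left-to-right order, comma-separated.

Occurrence 1 (position 1): no conditioning environment matches → elsewhere allophone [k].
Occurrence 2 (position 8): no conditioning environment matches → elsewhere allophone [k].
Occurrence 3 (position 9): no conditioning environment matches → elsewhere allophone [k].
Occurrence 4 (position 11): immediately before a stressed vowel → [k̚].

[k], [k], [k], [k̚]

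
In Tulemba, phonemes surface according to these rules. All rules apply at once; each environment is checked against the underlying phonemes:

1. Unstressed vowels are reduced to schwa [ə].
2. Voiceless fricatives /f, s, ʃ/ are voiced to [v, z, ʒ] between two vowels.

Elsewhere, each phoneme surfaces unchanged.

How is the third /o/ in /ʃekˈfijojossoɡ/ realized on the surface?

/o/ — between /s/ and /ɡ/, in an unstressed syllable — surfaces as [ə] (rule 1).

[ə]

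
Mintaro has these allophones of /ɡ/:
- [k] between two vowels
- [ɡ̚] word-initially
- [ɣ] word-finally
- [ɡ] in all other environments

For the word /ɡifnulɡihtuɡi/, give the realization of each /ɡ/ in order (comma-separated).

Occurrence 1 (position 1): word-initially → [ɡ̚].
Occurrence 2 (position 7): no conditioning environment matches → elsewhere allophone [ɡ].
Occurrence 3 (position 12): between two vowels → [k].

[ɡ̚], [ɡ], [k]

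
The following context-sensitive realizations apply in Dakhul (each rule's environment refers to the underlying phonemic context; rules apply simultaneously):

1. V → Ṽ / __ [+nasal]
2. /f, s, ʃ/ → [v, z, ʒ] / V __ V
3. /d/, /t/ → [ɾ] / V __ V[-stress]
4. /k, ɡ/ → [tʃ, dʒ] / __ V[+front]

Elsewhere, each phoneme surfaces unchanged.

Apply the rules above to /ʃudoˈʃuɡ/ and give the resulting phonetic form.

/ʃ/ (word-initial) fails the environment for rule 2, so it stays [ʃ].
/u/ (between /ʃ/ and /d/) fails the environment for rule 1, so it stays [u].
Rule 3 applies to /d/ (between /u/ and /o/: between a vowel and a following unstressed vowel) → [ɾ].
/o/ (between /d/ and /ʃ/) fails the environment for rule 1, so it stays [o].
Rule 2 applies to /ʃ/ (between /o/ and /u/: between two vowels) → [ʒ].
/u/ (between /ʃ/ and /ɡ/): rule 1 targets it, but not before a nasal consonant → unchanged [u].
/ɡ/ (word-final) fails the environment for rule 4, so it stays [ɡ].

[ʃuɾoˈʒuɡ]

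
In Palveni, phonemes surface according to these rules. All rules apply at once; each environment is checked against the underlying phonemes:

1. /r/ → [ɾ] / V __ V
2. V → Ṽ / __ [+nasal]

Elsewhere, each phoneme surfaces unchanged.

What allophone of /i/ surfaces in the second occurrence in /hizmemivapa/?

[i]

/i/ (between /m/ and /v/) is in the target of rule 2 but the environment (before a nasal consonant) is not met → [i].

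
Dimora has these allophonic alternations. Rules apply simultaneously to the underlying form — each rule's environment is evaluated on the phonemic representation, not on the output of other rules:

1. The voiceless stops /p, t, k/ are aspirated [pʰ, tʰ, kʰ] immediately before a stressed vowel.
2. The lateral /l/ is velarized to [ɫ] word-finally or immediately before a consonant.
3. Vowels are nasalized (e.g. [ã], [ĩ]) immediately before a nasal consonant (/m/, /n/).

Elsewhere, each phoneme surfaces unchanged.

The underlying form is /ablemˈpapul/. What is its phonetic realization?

[ablẽmˈpʰapuɫ]

/a/ (word-initial): rule 3 targets it, but not before a nasal consonant → unchanged [a].
/b/ stays [b].
/l/ (between /b/ and /e/) fails the environment for rule 2, so it stays [l].
/e/ (between /l/ and /m/) occurs before a nasal consonant → [ẽ] by rule 3.
/m/ — not in any rule's target class → [m].
Rule 1 applies to /p/ (between /m/ and /a/: immediately before a stressed vowel) → [pʰ].
/a/ — between /p/ and /p/; rule 3 does not apply here → [a].
/p/ (between /a/ and /u/) fails the environment for rule 1, so it stays [p].
/u/ — between /p/ and /l/; rule 3 does not apply here → [u].
/l/ — word-final, word-finally or immediately before a consonant — surfaces as [ɫ] (rule 2).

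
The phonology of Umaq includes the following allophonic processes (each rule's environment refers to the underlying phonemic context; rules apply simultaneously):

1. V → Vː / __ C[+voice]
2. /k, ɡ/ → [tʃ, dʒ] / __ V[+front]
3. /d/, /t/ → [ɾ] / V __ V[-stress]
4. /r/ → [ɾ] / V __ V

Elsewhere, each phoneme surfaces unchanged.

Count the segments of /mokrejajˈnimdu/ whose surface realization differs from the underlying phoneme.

Segments that undergo a rule: /e/ → [eː] (rule 1); /a/ → [aː] (rule 1); /i/ → [iː] (rule 1).
All other segments surface unchanged.

3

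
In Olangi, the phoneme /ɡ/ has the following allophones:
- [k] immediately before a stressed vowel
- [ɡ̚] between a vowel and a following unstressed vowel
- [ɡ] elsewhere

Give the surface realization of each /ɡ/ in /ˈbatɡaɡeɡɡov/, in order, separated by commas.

[ɡ], [ɡ̚], [ɡ], [ɡ]

Occurrence 1 (position 4): no conditioning environment matches → elsewhere allophone [ɡ].
Occurrence 2 (position 6): between a vowel and a following unstressed vowel → [ɡ̚].
Occurrence 3 (position 8): no conditioning environment matches → elsewhere allophone [ɡ].
Occurrence 4 (position 9): no conditioning environment matches → elsewhere allophone [ɡ].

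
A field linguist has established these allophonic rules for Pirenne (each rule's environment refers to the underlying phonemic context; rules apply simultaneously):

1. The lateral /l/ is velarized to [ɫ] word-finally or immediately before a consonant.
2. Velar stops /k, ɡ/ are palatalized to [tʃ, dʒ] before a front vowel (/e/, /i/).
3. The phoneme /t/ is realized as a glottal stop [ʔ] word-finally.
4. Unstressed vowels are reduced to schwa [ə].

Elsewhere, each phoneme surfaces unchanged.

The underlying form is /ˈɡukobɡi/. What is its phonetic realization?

/ɡ/ (word-initial) is in the target of rule 2 but the environment (before a front vowel) is not met → [ɡ].
/u/ (between /ɡ/ and /k/) fails the environment for rule 4, so it stays [u].
/k/ (between /u/ and /o/) is in the target of rule 2 but the environment (before a front vowel) is not met → [k].
/o/ meets the environment for rule 4 (in an unstressed syllable) → [ə].
/ɡ/ (between /b/ and /i/): before a front vowel, so rule 2 applies → [dʒ].
/i/ meets the environment for rule 4 (in an unstressed syllable) → [ə].

[ˈɡukəbdʒə]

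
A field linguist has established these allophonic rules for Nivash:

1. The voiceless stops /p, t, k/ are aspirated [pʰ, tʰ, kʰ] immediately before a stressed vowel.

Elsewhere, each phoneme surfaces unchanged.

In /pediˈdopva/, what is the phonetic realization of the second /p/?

[p]

/p/ (between /o/ and /v/): rule 1 targets it, but not immediately before a stressed vowel → unchanged [p].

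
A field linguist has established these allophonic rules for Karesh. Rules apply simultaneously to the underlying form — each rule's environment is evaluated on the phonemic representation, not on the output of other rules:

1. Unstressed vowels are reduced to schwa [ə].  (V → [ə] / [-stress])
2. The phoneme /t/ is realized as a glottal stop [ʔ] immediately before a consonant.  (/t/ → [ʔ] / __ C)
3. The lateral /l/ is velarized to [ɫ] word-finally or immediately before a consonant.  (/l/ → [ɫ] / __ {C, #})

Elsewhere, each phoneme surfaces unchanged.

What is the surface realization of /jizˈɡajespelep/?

[jəzˈɡajəspələp]

/i/ meets the environment for rule 1 (in an unstressed syllable) → [ə].
/a/ — between /ɡ/ and /j/; rule 1 does not apply here → [a].
/e/ — between /j/ and /s/, in an unstressed syllable — surfaces as [ə] (rule 1).
/e/ (between /p/ and /l/): in an unstressed syllable, so rule 1 applies → [ə].
/l/ — between /e/ and /e/; rule 3 does not apply here → [l].
/e/ (between /l/ and /p/) occurs in an unstressed syllable → [ə] by rule 1.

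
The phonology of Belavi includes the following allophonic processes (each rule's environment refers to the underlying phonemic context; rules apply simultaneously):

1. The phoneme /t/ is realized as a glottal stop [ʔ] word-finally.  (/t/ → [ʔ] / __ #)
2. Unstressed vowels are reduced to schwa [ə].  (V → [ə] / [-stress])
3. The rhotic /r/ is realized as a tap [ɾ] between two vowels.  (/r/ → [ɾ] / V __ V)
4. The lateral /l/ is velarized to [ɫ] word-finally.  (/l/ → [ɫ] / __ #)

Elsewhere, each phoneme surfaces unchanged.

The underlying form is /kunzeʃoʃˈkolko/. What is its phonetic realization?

[kənzəʃəʃˈkolkə]

/k/ — not in any rule's target class → [k].
/u/ (between /k/ and /n/): in an unstressed syllable, so rule 2 applies → [ə].
/n/ (between /u/ and /z/) is unaffected → [n].
/z/ (between /n/ and /e/): no rule targets it → [z].
/e/ meets the environment for rule 2 (in an unstressed syllable) → [ə].
/ʃ/ — not in any rule's target class → [ʃ].
Rule 2 applies to /o/ (between /ʃ/ and /ʃ/: in an unstressed syllable) → [ə].
/ʃ/ (between /o/ and /k/): no rule targets it → [ʃ].
/k/ — not in any rule's target class → [k].
/o/ (between /k/ and /l/): rule 2 targets it, but not in an unstressed syllable → unchanged [o].
/l/ (between /o/ and /k/) is in the target of rule 4 but the environment (word-finally) is not met → [l].
/k/ stays [k].
/o/ (word-final) occurs in an unstressed syllable → [ə] by rule 2.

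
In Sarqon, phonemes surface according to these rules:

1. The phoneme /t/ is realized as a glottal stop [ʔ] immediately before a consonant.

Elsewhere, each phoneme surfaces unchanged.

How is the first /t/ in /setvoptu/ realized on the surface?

/t/ (between /e/ and /v/): immediately before a consonant, so rule 1 applies → [ʔ].

[ʔ]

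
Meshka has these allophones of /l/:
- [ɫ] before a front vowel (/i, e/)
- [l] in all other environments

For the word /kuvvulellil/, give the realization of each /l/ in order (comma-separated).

Occurrence 1 (position 6): before a front vowel (/i, e/) → [ɫ].
Occurrence 2 (position 8): no conditioning environment matches → elsewhere allophone [l].
Occurrence 3 (position 9): before a front vowel (/i, e/) → [ɫ].
Occurrence 4 (position 11): no conditioning environment matches → elsewhere allophone [l].

[ɫ], [l], [ɫ], [l]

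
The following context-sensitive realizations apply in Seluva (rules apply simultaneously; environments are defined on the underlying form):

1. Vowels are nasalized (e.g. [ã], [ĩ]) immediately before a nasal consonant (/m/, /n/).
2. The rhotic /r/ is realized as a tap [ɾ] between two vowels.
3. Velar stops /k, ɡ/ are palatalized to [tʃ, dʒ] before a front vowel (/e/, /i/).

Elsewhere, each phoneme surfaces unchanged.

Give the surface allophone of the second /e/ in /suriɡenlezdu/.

[e]

/e/ (between /l/ and /z/): rule 1 targets it, but not before a nasal consonant → unchanged [e].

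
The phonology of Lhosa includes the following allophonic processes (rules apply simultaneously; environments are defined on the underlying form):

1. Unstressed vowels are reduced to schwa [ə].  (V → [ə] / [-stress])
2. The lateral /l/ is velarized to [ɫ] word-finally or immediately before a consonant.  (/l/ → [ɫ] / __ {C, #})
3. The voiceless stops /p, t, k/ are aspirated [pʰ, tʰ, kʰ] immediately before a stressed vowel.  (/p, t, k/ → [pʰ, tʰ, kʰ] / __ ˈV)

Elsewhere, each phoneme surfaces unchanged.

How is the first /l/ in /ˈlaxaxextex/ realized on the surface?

/l/ (word-initial): rule 2 targets it, but not word-finally or immediately before a consonant → unchanged [l].

[l]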